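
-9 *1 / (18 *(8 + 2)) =-1 / 20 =-0.05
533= 533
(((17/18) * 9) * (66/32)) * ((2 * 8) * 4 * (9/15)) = 3366/5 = 673.20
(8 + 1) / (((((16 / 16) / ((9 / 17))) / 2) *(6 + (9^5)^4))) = 54 / 68893437601322596573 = 0.00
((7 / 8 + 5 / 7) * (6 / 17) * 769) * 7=205323 / 68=3019.46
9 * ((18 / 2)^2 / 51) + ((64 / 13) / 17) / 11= 34813 / 2431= 14.32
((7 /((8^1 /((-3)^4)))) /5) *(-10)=-567 /4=-141.75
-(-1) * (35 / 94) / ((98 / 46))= 115 / 658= 0.17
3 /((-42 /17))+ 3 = 25 /14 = 1.79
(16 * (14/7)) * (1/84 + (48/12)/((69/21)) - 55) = -831080/483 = -1720.66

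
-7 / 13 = -0.54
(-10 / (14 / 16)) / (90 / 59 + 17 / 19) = -89680 / 18991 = -4.72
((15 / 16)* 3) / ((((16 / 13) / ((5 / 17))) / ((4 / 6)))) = 975 / 2176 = 0.45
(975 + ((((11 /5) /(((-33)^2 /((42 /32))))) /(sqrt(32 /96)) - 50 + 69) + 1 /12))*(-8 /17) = -23858 /51 - 7*sqrt(3) /5610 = -467.81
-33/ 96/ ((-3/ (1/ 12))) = 11/ 1152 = 0.01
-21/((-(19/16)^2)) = 5376/361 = 14.89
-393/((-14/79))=31047/14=2217.64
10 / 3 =3.33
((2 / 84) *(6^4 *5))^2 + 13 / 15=23804.95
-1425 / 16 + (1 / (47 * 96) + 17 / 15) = -1983677 / 22560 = -87.93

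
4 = 4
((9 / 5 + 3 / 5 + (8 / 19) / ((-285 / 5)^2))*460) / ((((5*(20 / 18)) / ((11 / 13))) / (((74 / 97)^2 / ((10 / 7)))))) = 7184391812752 / 104871537875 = 68.51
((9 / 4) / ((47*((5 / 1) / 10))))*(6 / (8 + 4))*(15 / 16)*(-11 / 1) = -1485 / 3008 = -0.49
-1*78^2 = -6084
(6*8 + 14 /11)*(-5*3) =-8130 /11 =-739.09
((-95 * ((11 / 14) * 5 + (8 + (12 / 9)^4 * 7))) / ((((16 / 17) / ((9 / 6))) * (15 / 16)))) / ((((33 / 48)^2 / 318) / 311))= -1150688082.75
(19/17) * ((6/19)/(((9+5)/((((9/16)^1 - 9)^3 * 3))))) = -22143375/487424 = -45.43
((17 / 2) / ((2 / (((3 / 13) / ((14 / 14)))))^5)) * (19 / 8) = 78489 / 190102016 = 0.00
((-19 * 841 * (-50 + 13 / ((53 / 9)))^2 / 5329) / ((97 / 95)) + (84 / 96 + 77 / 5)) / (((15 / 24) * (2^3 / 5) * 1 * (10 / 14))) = -2720486647816931 / 290401723400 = -9368.01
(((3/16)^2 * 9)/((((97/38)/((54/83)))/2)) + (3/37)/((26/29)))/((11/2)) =31193985/681565456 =0.05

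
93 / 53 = 1.75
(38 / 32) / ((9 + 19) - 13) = 19 / 240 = 0.08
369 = 369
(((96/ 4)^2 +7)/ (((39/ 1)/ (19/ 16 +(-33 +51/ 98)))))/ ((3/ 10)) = -71513695/ 45864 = -1559.26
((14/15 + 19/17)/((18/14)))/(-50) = -3661/114750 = -0.03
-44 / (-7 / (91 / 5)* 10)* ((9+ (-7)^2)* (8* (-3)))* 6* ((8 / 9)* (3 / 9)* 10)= -4246528 / 15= -283101.87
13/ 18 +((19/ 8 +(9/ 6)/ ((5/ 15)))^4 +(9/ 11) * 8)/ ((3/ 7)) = 2120280391/ 405504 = 5228.75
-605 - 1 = -606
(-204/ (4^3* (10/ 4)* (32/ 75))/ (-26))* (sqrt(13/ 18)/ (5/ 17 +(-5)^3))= -867* sqrt(26)/ 5644288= -0.00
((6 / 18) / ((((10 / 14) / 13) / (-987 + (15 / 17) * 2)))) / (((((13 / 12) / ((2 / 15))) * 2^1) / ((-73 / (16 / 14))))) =19970391 / 850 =23494.58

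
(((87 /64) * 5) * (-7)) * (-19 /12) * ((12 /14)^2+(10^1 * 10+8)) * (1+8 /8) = 917415 /56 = 16382.41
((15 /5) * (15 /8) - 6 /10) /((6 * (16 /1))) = 67 /1280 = 0.05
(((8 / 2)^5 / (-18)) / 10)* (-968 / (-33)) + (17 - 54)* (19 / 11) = -342713 / 1485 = -230.78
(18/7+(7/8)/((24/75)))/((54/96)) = 2377/252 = 9.43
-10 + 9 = -1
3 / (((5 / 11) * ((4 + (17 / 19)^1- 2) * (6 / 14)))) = 133 / 25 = 5.32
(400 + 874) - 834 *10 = -7066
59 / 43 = 1.37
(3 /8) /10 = 3 /80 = 0.04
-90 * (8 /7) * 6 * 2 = -8640 /7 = -1234.29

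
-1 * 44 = -44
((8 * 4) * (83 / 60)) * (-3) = -664 / 5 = -132.80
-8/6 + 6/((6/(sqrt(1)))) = -1/3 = -0.33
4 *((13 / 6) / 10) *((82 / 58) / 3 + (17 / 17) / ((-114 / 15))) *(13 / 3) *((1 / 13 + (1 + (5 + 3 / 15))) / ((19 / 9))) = 992732 / 261725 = 3.79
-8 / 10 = -4 / 5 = -0.80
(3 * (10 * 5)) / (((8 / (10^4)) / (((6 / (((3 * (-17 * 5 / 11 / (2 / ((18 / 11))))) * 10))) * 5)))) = -1512500 / 51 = -29656.86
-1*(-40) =40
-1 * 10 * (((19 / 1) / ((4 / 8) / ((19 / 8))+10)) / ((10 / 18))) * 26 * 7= -591318 / 97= -6096.06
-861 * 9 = -7749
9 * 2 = 18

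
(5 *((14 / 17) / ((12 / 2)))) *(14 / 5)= 98 / 51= 1.92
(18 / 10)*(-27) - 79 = -127.60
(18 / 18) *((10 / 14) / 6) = 5 / 42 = 0.12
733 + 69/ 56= 41117/ 56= 734.23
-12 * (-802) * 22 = 211728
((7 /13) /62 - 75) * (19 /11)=-1148417 /8866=-129.53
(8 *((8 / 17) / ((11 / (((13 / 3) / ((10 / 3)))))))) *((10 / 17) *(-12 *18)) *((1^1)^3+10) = -179712 / 289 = -621.84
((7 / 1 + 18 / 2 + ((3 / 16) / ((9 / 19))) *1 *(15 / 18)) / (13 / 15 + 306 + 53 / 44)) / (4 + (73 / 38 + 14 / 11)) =54060985 / 7336851468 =0.01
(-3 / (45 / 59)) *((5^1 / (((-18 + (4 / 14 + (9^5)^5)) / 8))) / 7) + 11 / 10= 165834435156817948005918707 / 150758577415289043641748570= 1.10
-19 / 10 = -1.90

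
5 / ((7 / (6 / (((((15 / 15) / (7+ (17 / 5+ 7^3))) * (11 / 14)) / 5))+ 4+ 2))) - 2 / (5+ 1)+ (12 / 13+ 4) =28970113 / 3003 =9647.06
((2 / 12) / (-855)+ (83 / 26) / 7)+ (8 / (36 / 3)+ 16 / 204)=4765424 / 3968055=1.20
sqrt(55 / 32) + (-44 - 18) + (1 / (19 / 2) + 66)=sqrt(110) / 8 + 78 / 19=5.42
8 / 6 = 4 / 3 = 1.33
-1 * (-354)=354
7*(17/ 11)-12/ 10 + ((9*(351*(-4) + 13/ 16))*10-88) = -55600713/ 440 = -126365.26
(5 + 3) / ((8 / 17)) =17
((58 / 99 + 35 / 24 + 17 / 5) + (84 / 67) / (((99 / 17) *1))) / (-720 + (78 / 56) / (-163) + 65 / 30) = -1713294793 / 217312358010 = -0.01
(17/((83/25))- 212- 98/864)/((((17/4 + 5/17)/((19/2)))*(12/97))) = -232536770809/66477024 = -3498.00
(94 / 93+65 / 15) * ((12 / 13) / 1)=1988 / 403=4.93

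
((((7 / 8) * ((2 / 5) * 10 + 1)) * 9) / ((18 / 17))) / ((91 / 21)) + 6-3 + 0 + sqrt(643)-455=-92231 / 208 + sqrt(643)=-418.06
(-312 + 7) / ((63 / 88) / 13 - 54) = 348920 / 61713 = 5.65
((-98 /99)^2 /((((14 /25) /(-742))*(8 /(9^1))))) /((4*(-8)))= 3181325 /69696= 45.65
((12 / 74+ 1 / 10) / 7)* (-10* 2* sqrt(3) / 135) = -194* sqrt(3) / 34965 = -0.01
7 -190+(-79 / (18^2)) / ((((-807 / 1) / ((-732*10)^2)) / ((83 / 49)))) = 9694311479 / 355887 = 27239.86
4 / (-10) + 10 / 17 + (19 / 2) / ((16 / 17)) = 27967 / 2720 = 10.28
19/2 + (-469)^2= 439941/2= 219970.50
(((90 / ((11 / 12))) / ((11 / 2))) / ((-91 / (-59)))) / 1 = 127440 / 11011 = 11.57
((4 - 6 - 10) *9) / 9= -12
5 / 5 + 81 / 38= 119 / 38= 3.13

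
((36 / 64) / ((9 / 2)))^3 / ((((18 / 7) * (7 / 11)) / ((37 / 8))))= 407 / 73728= 0.01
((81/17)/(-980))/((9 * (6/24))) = -9/4165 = -0.00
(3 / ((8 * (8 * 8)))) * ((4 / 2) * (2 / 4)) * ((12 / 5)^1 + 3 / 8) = 333 / 20480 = 0.02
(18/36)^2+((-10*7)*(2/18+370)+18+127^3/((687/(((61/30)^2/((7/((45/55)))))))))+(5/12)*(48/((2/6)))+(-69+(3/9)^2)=-21563000197/881650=-24457.55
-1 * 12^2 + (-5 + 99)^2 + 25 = 8717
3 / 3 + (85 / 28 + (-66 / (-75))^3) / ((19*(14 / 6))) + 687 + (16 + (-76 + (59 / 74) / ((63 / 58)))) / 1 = 12184250080231 / 19376437500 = 628.82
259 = 259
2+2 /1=4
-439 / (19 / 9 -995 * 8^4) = 3951 / 36679661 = 0.00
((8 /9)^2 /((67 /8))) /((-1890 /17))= -4352 /5128515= -0.00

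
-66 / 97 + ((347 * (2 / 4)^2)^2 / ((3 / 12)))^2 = 1406337745201 / 1552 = 906145454.38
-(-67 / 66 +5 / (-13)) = 1.40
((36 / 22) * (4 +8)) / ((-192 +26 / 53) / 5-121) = -11448 / 92873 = -0.12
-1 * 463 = -463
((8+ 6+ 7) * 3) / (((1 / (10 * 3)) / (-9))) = -17010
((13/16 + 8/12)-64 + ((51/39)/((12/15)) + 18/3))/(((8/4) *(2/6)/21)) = -719229/416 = -1728.92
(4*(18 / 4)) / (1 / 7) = 126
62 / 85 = 0.73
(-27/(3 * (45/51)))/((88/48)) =-306/55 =-5.56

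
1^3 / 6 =1 / 6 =0.17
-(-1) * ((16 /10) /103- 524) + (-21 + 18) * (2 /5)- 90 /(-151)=-8158924 /15553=-524.59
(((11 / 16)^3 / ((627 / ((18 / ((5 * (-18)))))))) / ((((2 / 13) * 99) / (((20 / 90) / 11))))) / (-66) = 13 / 6240706560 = 0.00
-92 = -92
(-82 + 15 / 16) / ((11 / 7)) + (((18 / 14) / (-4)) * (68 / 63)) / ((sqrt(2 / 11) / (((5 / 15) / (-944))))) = -9079 / 176 + 17 * sqrt(22) / 277536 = -51.58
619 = 619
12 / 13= 0.92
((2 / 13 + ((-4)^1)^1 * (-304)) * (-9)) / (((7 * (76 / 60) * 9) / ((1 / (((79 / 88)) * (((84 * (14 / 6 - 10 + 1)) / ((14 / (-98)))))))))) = -0.04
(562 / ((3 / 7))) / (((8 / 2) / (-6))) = -1967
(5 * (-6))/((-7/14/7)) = 420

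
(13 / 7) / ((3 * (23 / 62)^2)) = 49972 / 11109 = 4.50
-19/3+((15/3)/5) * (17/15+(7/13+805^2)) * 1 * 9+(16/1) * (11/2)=1137302734/195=5832321.71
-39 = -39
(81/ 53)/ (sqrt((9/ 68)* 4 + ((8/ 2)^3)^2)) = 81* sqrt(1183897)/ 3690973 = 0.02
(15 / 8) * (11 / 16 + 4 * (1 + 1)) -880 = -863.71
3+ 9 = 12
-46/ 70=-23/ 35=-0.66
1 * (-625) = -625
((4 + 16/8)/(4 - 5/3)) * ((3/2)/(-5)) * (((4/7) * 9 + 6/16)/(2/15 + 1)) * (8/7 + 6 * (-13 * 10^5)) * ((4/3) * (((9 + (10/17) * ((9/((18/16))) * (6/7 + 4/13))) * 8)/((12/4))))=13606917077512224/9020557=1508434243.86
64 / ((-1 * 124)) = -16 / 31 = -0.52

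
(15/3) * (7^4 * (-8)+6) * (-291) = 27938910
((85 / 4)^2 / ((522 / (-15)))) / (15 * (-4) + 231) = -36125 / 476064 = -0.08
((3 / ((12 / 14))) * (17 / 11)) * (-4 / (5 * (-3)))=238 / 165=1.44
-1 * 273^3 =-20346417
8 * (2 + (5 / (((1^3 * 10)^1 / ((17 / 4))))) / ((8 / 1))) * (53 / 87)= 265 / 24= 11.04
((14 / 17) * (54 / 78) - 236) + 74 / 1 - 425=-129601 / 221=-586.43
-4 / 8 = -1 / 2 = -0.50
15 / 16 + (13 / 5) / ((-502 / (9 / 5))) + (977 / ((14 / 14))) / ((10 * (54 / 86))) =424306543 / 2710800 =156.52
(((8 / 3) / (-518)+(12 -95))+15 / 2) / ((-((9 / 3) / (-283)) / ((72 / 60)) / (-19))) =126182059 / 777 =162396.47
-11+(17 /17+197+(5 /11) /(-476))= 979127 /5236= 187.00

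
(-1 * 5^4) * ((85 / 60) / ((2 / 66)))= -116875 / 4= -29218.75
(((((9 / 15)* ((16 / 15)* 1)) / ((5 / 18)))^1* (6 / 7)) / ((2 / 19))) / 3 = 5472 / 875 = 6.25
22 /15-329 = -4913 /15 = -327.53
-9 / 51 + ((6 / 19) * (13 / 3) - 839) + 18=-819.81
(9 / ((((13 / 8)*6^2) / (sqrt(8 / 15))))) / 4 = sqrt(30) / 195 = 0.03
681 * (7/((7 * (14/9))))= 6129/14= 437.79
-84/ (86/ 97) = -4074/ 43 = -94.74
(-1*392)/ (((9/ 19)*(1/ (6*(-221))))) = 3292016/ 3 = 1097338.67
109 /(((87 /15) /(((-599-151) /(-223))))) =408750 /6467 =63.21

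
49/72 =0.68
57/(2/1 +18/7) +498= 16335/32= 510.47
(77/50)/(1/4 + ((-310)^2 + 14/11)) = 1694/105711675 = 0.00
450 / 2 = 225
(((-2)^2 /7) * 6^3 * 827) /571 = 714528 /3997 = 178.77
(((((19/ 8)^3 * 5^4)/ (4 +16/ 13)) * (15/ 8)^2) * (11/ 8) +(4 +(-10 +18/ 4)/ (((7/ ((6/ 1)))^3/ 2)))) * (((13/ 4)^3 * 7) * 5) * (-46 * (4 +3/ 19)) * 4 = -943939505529614659715/ 132766498816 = -7109771771.85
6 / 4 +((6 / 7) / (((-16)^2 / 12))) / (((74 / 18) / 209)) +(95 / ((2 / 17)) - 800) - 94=-687551 / 8288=-82.96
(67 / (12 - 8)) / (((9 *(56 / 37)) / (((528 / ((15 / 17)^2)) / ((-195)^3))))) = -7880741 / 70070568750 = -0.00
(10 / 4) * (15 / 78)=25 / 52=0.48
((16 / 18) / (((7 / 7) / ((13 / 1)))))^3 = 1124864 / 729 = 1543.02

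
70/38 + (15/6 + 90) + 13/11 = 39929/418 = 95.52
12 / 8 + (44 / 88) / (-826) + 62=104901 / 1652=63.50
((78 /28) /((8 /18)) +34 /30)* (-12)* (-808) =2511668 /35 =71761.94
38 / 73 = 0.52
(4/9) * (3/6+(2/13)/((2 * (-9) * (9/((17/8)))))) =4195/18954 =0.22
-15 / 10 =-3 / 2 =-1.50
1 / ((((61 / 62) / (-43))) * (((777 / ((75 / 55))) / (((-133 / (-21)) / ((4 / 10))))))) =-633175 / 521367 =-1.21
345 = 345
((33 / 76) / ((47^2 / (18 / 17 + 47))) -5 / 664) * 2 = 47789 / 12467596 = 0.00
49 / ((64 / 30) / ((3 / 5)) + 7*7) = 441 / 473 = 0.93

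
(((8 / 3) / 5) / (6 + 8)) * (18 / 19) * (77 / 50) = 132 / 2375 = 0.06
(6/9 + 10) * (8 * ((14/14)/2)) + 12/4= 137/3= 45.67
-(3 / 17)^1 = -3 / 17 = -0.18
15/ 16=0.94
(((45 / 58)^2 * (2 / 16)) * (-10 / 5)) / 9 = -225 / 13456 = -0.02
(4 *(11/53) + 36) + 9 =2429/53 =45.83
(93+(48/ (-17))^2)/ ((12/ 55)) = 534985/ 1156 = 462.79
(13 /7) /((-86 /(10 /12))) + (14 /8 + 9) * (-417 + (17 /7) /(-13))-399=-32760371 /6708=-4883.78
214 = 214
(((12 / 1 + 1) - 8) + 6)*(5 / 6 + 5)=385 / 6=64.17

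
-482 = -482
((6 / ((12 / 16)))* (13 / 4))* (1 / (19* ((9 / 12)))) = 104 / 57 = 1.82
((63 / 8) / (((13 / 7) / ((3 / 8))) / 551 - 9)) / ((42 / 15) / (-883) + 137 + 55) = -33878061 / 7426267984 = -0.00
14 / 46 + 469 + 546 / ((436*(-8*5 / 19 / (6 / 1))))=46703937 / 100280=465.74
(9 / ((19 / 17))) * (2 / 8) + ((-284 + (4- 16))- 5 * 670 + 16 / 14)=-1937993 / 532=-3642.84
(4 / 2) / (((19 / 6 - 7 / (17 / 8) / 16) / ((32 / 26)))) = 1632 / 1963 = 0.83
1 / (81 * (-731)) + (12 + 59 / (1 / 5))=18177776 / 59211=307.00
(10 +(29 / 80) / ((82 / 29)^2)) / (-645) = -5403589 / 346958400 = -0.02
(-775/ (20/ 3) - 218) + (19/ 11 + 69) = -11595/ 44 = -263.52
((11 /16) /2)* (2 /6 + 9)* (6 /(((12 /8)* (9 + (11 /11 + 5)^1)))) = 77 /90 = 0.86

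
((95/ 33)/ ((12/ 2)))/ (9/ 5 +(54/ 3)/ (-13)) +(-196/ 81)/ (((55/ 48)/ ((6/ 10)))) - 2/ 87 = -523201/ 3875850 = -0.13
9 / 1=9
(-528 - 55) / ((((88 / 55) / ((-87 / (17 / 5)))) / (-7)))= -65265.99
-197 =-197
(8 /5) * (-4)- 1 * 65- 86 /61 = -22207 /305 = -72.81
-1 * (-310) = 310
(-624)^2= 389376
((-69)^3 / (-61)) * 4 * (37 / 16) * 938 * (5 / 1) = 28503083385 / 122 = 233631831.02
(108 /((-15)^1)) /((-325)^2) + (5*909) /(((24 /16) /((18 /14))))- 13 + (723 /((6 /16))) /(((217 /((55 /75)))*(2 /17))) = 1353954355939 /343809375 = 3938.10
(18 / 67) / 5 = 18 / 335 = 0.05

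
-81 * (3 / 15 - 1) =324 / 5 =64.80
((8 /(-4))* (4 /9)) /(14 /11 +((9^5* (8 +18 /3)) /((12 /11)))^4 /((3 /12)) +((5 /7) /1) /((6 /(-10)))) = -2464 /3656464027853491893291534201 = -0.00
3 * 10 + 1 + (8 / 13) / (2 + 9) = 4441 / 143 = 31.06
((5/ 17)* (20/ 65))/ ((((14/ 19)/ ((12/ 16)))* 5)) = 57/ 3094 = 0.02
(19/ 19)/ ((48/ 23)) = 23/ 48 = 0.48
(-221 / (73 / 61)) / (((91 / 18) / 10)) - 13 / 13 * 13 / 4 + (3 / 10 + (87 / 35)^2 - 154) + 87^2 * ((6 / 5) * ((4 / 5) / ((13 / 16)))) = 39186437497 / 4650100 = 8427.01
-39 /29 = -1.34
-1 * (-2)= 2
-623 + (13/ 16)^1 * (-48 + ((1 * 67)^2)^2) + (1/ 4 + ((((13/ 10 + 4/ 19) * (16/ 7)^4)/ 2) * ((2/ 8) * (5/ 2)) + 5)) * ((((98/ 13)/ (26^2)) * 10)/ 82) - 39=3138264352346327/ 191683856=16372084.84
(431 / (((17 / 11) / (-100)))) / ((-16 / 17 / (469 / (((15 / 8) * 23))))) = 22235290 / 69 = 322250.58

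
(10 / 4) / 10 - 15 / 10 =-5 / 4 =-1.25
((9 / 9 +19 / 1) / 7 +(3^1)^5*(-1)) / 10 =-1681 / 70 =-24.01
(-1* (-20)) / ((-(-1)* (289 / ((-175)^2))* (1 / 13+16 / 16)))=568750 / 289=1967.99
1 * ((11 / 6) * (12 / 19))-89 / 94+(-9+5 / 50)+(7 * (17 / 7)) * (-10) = -797846 / 4465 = -178.69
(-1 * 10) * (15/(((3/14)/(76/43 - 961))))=28872900/43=671462.79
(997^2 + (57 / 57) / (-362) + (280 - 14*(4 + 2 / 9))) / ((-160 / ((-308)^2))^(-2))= 161960048450 / 57264303789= 2.83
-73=-73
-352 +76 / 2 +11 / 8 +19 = -293.62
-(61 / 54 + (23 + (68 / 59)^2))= -4785439 / 187974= -25.46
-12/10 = -6/5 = -1.20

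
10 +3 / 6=21 / 2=10.50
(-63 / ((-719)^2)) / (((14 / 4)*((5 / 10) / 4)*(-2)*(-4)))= -18 / 516961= -0.00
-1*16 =-16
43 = 43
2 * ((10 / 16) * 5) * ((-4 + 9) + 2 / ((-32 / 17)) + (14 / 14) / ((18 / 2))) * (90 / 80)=14575 / 512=28.47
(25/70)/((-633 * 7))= -5/62034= -0.00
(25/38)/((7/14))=25/19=1.32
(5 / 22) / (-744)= -5 / 16368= -0.00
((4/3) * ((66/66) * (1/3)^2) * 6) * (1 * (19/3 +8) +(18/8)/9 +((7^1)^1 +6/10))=2662/135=19.72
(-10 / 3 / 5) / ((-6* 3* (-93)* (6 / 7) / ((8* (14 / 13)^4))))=-1075648 / 215150013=-0.00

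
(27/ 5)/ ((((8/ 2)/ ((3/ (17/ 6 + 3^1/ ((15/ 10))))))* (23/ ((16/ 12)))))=162/ 3335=0.05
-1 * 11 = -11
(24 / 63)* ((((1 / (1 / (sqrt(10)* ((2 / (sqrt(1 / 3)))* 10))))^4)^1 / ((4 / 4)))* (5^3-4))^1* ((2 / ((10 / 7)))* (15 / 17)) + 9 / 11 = 1533312000153 / 187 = 8199529412.58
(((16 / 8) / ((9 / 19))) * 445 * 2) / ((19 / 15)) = 2966.67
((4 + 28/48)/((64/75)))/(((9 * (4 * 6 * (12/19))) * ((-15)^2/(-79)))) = -82555/5971968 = -0.01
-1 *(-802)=802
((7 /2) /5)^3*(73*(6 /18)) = 25039 /3000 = 8.35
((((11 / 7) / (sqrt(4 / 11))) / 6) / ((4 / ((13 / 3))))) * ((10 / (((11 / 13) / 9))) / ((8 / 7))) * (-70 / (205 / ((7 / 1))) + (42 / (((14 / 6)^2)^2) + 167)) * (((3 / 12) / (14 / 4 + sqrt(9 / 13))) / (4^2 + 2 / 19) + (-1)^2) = -37485743815 * sqrt(143) / 55173761664 + 729079960796785 * sqrt(11) / 331042569984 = 7296.33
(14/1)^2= 196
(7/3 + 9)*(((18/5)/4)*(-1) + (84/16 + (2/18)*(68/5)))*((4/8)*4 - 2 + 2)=3587/27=132.85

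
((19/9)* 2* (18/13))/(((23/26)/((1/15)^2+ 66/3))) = 752552/5175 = 145.42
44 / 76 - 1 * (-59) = 1132 / 19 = 59.58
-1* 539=-539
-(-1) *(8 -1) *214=1498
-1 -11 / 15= -26 / 15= -1.73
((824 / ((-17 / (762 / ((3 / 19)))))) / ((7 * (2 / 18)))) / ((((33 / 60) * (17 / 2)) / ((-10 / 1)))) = 14315846400 / 22253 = 643322.09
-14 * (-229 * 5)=16030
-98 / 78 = -49 / 39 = -1.26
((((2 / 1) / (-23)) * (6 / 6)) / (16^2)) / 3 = -1 / 8832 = -0.00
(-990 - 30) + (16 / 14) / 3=-21412 / 21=-1019.62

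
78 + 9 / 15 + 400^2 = 800393 / 5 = 160078.60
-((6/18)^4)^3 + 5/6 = 885733/1062882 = 0.83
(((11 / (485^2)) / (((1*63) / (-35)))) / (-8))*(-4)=-11 / 846810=-0.00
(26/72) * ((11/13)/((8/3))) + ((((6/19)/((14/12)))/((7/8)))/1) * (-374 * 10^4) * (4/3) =-137871349759/89376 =-1542599.24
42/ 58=21/ 29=0.72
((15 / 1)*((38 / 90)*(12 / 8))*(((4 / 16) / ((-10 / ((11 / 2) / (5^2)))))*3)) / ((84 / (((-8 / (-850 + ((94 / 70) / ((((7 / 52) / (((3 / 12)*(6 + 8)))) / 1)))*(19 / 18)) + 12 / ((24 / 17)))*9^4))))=-5977873626813 / 57375584000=-104.19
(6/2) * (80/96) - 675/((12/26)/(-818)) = 2392655/2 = 1196327.50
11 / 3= 3.67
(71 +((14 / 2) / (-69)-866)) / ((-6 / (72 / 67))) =219448 / 1541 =142.41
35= 35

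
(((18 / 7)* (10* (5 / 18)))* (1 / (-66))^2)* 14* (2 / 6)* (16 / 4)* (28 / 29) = 2800 / 94743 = 0.03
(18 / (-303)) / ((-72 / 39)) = 13 / 404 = 0.03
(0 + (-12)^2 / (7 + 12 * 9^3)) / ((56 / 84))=216 / 8755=0.02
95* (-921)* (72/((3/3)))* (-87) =548068680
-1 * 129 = -129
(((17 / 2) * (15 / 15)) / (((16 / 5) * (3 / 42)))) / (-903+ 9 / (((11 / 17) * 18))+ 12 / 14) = -45815 / 1110488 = -0.04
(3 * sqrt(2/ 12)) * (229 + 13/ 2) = 471 * sqrt(6)/ 4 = 288.43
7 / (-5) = -1.40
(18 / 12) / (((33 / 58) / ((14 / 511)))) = 58 / 803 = 0.07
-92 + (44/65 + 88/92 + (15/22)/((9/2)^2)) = -40109156/444015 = -90.33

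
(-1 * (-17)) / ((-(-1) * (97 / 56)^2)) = 53312 / 9409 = 5.67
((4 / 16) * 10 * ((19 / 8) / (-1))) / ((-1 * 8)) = 95 / 128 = 0.74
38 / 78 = 19 / 39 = 0.49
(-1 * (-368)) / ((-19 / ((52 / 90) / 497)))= -9568 / 424935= -0.02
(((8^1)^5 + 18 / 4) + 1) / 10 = 65547 / 20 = 3277.35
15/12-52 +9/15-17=-67.15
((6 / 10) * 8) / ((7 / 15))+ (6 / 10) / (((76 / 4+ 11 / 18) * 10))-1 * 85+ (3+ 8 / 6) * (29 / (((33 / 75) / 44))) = 2315071642 / 185325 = 12491.96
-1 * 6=-6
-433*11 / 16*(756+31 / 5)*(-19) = 344884067 / 80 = 4311050.84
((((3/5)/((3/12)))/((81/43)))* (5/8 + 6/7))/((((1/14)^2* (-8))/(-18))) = 832.77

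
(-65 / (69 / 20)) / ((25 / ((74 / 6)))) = -1924 / 207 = -9.29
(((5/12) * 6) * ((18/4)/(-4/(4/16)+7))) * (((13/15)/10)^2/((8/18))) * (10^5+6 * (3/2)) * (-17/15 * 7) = 2011280999/120000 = 16760.67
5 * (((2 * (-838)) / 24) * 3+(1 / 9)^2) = -169685 / 162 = -1047.44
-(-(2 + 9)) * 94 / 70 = 517 / 35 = 14.77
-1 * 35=-35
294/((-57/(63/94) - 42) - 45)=-6174/3613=-1.71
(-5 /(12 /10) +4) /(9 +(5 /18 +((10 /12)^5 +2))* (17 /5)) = -6480 /704149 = -0.01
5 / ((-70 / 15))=-15 / 14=-1.07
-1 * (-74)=74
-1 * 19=-19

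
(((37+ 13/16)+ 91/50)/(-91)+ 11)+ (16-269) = -8824653/36400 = -242.44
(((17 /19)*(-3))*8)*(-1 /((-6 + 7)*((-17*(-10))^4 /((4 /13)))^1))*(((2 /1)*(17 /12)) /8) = 1 /356915000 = 0.00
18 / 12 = 1.50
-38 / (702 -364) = -19 / 169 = -0.11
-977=-977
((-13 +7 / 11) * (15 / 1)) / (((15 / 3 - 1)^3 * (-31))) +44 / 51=133037 / 139128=0.96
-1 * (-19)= 19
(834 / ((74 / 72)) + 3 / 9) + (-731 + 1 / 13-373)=-421544 / 1443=-292.13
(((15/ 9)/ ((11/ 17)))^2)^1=7225/ 1089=6.63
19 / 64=0.30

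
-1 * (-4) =4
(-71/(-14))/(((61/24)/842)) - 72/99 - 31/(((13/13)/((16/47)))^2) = 17386892480/10375673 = 1675.74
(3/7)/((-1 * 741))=-1/1729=-0.00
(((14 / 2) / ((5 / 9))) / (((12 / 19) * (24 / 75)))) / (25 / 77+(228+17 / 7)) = 153615 / 568576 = 0.27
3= 3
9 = 9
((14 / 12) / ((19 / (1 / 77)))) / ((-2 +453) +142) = 1 / 743622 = 0.00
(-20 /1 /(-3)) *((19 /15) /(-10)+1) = 262 /45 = 5.82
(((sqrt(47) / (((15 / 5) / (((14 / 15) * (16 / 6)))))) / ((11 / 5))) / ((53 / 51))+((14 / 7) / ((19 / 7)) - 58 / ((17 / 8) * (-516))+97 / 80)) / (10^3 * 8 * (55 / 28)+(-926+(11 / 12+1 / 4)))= 46719253 / 345089982920+26656 * sqrt(47) / 1086403593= 0.00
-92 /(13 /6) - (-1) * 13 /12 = -6455 /156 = -41.38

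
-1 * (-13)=13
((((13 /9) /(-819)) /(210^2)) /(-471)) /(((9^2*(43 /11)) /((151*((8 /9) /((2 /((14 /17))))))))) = 3322 /224145192982725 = 0.00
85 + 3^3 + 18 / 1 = 130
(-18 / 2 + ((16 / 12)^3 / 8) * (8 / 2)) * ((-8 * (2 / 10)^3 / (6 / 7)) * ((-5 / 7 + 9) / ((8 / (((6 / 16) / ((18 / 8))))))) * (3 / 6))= 6119 / 121500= 0.05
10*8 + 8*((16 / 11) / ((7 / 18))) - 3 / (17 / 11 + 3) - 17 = 355209 / 3850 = 92.26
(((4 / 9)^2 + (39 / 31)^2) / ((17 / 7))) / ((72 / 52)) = 12610507 / 23819346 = 0.53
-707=-707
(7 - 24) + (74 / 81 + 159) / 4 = 7445 / 324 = 22.98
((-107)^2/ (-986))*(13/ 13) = -11449/ 986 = -11.61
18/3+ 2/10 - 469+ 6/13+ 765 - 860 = -36227/65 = -557.34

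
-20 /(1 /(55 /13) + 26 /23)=-25300 /1729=-14.63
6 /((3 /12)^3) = 384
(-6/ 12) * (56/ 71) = -28/ 71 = -0.39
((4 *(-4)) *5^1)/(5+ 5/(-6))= -96/5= -19.20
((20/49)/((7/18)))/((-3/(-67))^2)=179560/343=523.50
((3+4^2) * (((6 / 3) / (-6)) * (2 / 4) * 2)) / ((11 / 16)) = -304 / 33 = -9.21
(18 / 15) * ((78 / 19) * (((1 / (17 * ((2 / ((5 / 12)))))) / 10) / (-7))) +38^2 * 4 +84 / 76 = 261240661 / 45220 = 5777.10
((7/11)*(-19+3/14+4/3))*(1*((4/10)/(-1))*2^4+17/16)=312991/5280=59.28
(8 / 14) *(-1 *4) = -2.29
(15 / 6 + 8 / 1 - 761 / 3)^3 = -3105745579 / 216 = -14378451.75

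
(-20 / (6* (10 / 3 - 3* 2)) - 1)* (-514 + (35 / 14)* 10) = -489 / 4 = -122.25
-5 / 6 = -0.83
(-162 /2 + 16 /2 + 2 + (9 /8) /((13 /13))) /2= -559 /16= -34.94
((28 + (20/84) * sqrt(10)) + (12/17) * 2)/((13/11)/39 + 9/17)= 935 * sqrt(10)/2198 + 8250/157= 53.89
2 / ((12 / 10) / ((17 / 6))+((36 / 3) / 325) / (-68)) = 11050 / 2337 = 4.73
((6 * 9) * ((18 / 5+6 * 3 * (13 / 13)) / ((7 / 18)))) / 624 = 2187 / 455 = 4.81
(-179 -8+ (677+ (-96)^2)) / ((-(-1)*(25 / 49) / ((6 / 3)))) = 951188 / 25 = 38047.52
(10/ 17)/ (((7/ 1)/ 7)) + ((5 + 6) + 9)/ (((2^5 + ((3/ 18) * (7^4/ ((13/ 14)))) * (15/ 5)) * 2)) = 174440/ 292791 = 0.60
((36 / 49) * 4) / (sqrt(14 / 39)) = 72 * sqrt(546) / 343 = 4.90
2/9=0.22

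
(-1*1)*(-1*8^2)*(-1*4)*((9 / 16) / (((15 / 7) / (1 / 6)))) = -56 / 5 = -11.20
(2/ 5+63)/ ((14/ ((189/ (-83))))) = -8559/ 830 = -10.31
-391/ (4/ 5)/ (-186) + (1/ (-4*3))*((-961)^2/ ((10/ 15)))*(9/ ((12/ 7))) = -1803628693/ 2976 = -606058.03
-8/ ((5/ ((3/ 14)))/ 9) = -108/ 35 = -3.09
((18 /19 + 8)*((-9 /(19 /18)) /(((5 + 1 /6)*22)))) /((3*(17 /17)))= -27540 /123101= -0.22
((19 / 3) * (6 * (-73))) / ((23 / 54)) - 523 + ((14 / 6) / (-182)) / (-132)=-7035.87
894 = 894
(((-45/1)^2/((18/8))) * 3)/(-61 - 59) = -45/2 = -22.50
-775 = -775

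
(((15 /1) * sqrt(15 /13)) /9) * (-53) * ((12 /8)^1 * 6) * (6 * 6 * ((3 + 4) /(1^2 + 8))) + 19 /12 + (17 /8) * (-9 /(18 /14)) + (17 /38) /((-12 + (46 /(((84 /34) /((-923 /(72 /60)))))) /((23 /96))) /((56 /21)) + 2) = -22260 * sqrt(195) /13 - 1902278011 /143117880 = -23924.37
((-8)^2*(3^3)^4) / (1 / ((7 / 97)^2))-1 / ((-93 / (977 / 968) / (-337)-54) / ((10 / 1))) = 14740601785135141 / 83219885799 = 177128.36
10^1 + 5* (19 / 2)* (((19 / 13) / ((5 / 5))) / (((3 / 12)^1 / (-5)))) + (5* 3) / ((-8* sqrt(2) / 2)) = -17920 / 13-15* sqrt(2) / 8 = -1381.11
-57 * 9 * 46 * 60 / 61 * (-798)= 18522495.74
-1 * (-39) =39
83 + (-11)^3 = -1248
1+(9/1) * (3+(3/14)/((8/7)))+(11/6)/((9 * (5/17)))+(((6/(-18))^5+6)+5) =804349/19440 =41.38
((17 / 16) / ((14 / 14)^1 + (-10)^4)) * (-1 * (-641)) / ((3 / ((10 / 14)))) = 54485 / 3360336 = 0.02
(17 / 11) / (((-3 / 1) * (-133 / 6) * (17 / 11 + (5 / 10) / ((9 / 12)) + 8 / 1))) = 102 / 44821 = 0.00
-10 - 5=-15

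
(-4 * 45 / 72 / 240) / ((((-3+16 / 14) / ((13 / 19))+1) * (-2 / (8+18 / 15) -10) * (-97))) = 161 / 26259840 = 0.00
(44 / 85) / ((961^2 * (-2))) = -22 / 78499285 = -0.00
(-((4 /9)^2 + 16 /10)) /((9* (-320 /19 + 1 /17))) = 18088 /1519965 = 0.01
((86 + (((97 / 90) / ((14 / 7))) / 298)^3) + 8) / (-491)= -14507552844048673 / 75778813255104000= -0.19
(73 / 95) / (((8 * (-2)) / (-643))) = 46939 / 1520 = 30.88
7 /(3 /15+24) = 35 /121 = 0.29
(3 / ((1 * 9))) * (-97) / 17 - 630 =-32227 / 51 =-631.90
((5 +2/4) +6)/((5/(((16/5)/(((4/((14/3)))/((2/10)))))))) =1.72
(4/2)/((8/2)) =1/2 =0.50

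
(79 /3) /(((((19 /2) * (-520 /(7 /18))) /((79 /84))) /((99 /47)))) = -68651 /16716960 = -0.00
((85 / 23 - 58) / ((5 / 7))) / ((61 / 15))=-26229 / 1403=-18.69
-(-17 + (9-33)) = 41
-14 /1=-14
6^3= 216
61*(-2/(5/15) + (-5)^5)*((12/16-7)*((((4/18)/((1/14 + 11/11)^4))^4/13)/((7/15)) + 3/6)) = 7135278597361181349906413101/11951770749521484375000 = 597005.98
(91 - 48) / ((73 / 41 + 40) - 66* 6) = -1763 / 14523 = -0.12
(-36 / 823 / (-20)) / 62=9 / 255130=0.00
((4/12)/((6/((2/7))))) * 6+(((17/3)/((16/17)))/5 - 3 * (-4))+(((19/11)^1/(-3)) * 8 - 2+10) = 102831/6160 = 16.69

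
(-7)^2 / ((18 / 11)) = 539 / 18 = 29.94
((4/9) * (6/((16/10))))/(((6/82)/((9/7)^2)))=1845/49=37.65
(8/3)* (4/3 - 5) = -88/9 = -9.78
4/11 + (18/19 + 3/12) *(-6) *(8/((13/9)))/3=-2696/209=-12.90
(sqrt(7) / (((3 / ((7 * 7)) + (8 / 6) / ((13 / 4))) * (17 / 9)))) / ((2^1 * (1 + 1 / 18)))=154791 * sqrt(7) / 291023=1.41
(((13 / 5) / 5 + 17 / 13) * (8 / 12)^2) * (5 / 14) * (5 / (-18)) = -22 / 273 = -0.08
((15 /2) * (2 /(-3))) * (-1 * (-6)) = -30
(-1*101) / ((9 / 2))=-202 / 9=-22.44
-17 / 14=-1.21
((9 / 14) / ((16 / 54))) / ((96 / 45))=3645 / 3584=1.02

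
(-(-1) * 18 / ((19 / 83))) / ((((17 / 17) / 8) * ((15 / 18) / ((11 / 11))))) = 71712 / 95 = 754.86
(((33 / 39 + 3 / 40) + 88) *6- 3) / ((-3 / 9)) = -413811 / 260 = -1591.58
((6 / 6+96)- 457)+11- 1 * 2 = -351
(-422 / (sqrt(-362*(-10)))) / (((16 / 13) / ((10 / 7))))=-2743*sqrt(905) / 10136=-8.14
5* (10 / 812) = 25 / 406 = 0.06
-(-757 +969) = -212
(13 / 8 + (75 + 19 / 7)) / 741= 1481 / 13832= 0.11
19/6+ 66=415/6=69.17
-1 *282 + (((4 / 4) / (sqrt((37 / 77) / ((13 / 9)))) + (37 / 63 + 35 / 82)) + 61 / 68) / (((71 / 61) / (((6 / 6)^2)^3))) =-3496267139 / 12470724 + 61 *sqrt(37037) / 7881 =-278.87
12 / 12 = 1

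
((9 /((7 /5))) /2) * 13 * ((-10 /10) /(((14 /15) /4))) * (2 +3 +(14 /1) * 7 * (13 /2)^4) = -12280866975 /392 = -31328742.28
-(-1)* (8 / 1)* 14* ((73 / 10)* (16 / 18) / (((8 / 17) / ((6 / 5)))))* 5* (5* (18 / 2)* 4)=1667904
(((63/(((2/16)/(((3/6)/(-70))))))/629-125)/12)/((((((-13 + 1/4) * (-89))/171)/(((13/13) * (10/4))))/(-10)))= 37348585/951677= 39.25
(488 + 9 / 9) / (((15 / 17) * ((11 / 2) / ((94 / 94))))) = 100.76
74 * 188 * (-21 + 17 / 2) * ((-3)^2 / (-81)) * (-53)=-9216700 / 9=-1024077.78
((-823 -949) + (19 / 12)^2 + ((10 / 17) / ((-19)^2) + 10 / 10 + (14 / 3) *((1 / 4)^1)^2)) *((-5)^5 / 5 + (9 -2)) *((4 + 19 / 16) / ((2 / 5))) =66793663443565 / 4713216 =14171568.51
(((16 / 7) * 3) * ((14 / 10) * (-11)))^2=278784 / 25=11151.36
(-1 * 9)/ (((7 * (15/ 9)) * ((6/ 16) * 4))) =-18/ 35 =-0.51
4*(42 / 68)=42 / 17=2.47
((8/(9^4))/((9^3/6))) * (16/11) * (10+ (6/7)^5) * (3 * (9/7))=4092416/6947055801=0.00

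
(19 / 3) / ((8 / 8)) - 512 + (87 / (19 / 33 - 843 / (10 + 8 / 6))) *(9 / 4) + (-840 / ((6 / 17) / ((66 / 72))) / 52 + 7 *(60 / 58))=-203440091197 / 374636964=-543.03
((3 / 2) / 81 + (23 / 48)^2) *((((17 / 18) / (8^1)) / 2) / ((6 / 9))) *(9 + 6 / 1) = 145775 / 442368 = 0.33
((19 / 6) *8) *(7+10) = 1292 / 3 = 430.67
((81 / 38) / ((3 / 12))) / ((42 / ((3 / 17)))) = 0.04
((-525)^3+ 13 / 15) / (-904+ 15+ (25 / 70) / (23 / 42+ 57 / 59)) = 162813.88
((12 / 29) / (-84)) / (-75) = 1 / 15225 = 0.00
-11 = -11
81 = 81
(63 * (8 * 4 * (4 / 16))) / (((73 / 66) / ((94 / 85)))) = 3126816 / 6205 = 503.92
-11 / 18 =-0.61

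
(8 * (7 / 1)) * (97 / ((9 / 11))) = 6639.11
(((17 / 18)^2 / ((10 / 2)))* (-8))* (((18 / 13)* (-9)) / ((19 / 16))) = 14.98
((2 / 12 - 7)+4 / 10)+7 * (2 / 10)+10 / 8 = -227 / 60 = -3.78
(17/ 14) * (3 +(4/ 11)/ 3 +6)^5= 76662.62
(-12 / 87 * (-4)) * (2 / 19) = 32 / 551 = 0.06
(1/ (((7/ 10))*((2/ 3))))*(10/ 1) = 150/ 7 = 21.43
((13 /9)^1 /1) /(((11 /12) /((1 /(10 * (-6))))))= -13 /495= -0.03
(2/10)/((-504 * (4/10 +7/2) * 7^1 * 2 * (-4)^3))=1/8805888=0.00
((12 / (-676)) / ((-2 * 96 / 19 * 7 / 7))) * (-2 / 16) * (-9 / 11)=171 / 951808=0.00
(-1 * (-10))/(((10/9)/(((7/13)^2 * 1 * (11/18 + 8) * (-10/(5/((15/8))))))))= -113925/1352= -84.26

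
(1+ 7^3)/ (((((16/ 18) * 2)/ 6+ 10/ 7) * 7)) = 4644/ 163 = 28.49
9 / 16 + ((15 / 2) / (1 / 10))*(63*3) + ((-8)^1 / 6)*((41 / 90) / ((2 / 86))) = 30562799 / 2160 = 14149.44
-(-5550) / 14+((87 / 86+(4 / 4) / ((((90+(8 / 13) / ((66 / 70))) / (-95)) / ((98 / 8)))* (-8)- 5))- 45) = 370651978533 / 1052355598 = 352.21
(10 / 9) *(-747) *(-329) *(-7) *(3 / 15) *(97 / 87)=-37082906 / 87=-426240.30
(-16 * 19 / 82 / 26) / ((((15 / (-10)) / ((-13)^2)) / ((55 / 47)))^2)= -2020361200 / 815121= -2478.60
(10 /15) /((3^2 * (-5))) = -0.01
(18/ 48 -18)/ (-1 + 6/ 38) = 2679/ 128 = 20.93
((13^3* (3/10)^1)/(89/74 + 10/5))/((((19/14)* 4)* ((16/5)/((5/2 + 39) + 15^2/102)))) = 422784089/816544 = 517.77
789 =789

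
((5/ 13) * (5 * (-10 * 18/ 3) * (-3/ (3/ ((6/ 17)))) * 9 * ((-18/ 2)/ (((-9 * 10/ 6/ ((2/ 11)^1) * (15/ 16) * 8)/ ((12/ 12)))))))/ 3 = 4320/ 2431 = 1.78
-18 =-18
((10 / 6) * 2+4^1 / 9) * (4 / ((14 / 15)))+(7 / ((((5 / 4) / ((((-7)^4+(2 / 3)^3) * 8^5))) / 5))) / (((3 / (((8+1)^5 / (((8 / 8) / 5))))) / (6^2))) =163921835969741140 / 21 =7805801712844816.19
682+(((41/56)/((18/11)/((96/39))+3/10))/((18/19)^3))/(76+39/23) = 21120757590427/30968331156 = 682.01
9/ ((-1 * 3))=-3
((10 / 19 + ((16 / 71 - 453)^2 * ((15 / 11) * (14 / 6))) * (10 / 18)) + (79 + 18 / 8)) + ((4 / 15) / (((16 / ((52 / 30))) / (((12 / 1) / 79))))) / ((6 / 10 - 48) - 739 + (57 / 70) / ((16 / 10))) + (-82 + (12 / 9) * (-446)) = 19714289086620826009 / 54491352996420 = 361787.48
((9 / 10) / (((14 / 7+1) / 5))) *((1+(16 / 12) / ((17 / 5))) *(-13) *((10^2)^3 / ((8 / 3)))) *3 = -519187500 / 17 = -30540441.18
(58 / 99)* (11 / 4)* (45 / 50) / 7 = 29 / 140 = 0.21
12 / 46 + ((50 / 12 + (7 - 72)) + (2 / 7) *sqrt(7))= -8359 / 138 + 2 *sqrt(7) / 7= -59.82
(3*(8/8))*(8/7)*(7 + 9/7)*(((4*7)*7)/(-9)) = -1856/3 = -618.67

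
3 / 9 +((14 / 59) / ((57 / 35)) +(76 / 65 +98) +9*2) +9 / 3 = 8791036 / 72865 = 120.65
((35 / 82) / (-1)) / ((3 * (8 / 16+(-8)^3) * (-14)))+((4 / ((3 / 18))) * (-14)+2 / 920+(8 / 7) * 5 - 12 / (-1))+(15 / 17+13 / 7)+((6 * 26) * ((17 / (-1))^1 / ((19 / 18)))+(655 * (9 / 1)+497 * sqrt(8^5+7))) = 401381964890959 / 130869709740+2485 * sqrt(1311) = 93043.25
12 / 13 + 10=142 / 13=10.92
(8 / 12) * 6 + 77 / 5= 97 / 5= 19.40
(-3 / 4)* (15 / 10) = -9 / 8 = -1.12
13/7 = 1.86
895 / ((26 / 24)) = 10740 / 13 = 826.15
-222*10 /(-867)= 740 /289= 2.56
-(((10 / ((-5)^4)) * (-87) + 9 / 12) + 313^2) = -48984179 / 500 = -97968.36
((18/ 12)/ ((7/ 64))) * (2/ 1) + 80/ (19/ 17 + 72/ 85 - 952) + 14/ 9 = 147026578/ 5087439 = 28.90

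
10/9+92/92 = 19/9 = 2.11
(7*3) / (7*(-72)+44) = -0.05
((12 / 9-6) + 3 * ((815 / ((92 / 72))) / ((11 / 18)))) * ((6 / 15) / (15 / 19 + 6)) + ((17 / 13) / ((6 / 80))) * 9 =50487284 / 148005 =341.12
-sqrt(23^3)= -23*sqrt(23)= -110.30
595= 595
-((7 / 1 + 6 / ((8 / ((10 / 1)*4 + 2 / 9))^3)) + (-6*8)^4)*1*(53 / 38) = -2188064030417 / 295488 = -7404916.72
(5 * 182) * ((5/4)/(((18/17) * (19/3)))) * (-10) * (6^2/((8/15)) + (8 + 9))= -32680375/228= -143334.98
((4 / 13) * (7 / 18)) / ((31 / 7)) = 98 / 3627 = 0.03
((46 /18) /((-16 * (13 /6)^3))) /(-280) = 69 /1230320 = 0.00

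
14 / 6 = 7 / 3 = 2.33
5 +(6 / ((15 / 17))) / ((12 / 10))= 32 / 3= 10.67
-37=-37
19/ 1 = 19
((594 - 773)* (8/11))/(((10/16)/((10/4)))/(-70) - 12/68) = 6816320/9427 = 723.06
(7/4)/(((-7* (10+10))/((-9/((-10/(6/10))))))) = -27/4000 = -0.01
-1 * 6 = -6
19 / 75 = 0.25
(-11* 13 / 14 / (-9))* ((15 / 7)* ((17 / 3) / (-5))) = -2431 / 882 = -2.76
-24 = -24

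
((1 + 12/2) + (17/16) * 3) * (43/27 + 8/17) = 154361/7344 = 21.02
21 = 21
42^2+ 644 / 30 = 26782 / 15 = 1785.47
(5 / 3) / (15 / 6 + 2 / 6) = 10 / 17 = 0.59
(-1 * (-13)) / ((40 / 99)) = 1287 / 40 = 32.18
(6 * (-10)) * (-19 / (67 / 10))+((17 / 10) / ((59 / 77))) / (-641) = 170.15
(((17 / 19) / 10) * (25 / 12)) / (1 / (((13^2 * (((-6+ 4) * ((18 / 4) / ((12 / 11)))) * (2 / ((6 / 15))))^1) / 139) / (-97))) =790075 / 8197664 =0.10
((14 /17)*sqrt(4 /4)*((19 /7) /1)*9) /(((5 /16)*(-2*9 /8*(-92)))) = 608 /1955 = 0.31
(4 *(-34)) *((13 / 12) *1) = -442 / 3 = -147.33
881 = 881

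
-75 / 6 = -25 / 2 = -12.50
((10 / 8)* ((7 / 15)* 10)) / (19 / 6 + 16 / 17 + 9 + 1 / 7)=4165 / 9461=0.44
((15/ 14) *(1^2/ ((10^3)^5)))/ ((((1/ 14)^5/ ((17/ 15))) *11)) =40817/ 687500000000000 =0.00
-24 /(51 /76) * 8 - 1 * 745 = -17529 /17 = -1031.12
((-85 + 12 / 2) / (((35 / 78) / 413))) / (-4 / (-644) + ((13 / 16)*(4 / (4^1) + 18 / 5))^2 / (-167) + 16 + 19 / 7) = -12511979450880 / 3206969639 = -3901.50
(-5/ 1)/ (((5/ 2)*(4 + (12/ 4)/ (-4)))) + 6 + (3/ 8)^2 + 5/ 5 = 5429/ 832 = 6.53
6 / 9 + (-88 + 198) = 332 / 3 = 110.67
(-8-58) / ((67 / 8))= -528 / 67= -7.88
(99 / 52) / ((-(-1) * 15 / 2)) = 33 / 130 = 0.25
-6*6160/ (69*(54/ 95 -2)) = 146300/ 391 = 374.17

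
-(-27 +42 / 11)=255 / 11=23.18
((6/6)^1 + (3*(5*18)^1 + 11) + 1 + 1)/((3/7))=1988/3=662.67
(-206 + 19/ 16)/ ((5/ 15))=-9831/ 16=-614.44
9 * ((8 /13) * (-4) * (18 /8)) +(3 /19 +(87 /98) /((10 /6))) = -5949303 /121030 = -49.16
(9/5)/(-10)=-9/50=-0.18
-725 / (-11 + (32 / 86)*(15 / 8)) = 31175 / 443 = 70.37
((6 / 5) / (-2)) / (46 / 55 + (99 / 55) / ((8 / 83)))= -264 / 8585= -0.03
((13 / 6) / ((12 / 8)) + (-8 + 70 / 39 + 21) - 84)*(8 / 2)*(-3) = 31712 / 39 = 813.13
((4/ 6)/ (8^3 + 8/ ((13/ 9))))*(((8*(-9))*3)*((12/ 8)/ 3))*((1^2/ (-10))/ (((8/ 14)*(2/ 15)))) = 2457/ 13456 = 0.18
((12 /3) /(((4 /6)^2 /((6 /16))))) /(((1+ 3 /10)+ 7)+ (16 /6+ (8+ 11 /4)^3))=3240 /1203133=0.00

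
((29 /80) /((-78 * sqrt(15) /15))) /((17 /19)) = -551 * sqrt(15) /106080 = -0.02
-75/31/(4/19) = -11.49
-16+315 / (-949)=-16.33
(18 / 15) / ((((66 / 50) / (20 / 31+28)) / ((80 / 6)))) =118400 / 341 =347.21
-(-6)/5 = 6/5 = 1.20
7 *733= 5131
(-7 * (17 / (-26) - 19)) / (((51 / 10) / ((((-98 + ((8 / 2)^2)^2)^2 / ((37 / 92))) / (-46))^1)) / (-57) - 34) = -16966283320 / 4192945263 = -4.05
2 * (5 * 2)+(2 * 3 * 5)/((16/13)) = 355/8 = 44.38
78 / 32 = 39 / 16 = 2.44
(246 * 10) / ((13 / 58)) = 142680 / 13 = 10975.38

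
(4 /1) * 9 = 36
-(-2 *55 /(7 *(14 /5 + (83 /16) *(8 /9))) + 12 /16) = 25593 /18676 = 1.37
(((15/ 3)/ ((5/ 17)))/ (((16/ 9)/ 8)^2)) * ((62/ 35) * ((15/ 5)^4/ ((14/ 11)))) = 38034117/ 980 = 38810.32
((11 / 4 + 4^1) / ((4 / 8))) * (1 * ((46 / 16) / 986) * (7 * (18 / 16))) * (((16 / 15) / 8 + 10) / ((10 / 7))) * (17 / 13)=1734453 / 603200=2.88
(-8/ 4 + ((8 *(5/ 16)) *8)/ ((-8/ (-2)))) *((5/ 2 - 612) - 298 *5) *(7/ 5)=-88179/ 10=-8817.90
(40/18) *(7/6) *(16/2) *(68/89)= 38080/2403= 15.85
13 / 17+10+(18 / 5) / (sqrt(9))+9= 1782 / 85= 20.96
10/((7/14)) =20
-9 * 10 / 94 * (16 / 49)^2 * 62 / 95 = -142848 / 2144093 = -0.07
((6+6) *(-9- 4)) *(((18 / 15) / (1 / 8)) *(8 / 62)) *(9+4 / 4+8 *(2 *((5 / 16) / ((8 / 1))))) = -63648 / 31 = -2053.16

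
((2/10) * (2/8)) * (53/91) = 53/1820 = 0.03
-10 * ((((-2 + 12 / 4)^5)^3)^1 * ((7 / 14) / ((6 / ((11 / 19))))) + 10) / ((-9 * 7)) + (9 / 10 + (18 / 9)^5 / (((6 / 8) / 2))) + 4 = 1648777 / 17955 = 91.83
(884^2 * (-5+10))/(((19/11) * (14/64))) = 1375362560/133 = 10341071.88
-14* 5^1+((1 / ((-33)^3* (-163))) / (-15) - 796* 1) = -76091925691 / 87865965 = -866.00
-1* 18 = -18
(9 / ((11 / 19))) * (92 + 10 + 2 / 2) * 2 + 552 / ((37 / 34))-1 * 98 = 1469924 / 407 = 3611.61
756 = 756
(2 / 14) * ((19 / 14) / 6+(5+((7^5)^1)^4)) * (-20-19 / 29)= -4014827671030645705277 / 17052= -235446145380638382.90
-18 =-18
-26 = -26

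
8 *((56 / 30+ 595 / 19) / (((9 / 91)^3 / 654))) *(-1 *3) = -12428652531568 / 23085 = -538386507.76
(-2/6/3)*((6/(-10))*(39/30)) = 13/150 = 0.09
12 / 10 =6 / 5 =1.20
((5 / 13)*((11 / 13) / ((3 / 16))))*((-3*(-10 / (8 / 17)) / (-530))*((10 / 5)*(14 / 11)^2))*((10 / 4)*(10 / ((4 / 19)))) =-7913500 / 98527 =-80.32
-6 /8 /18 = -1 /24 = -0.04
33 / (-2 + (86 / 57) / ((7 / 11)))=13167 / 148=88.97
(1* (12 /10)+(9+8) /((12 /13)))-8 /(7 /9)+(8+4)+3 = 10219 /420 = 24.33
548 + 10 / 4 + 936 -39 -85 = 2725 / 2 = 1362.50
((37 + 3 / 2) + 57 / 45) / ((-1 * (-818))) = 1193 / 24540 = 0.05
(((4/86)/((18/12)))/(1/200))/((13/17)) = 13600/1677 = 8.11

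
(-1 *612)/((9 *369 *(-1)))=68/369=0.18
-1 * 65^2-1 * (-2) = -4223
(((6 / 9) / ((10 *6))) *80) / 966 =4 / 4347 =0.00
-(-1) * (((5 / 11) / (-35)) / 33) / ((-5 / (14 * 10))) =4 / 363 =0.01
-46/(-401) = 46/401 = 0.11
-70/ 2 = -35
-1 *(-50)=50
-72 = -72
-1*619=-619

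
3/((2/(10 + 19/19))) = 33/2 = 16.50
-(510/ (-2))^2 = -65025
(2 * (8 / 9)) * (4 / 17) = 64 / 153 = 0.42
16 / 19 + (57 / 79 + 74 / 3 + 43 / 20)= 2555929 / 90060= 28.38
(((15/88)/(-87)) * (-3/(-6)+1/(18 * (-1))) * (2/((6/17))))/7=-85/120582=-0.00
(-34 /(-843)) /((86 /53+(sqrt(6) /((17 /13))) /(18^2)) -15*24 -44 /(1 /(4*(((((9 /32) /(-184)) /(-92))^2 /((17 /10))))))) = -606344090832378572501271629463552 /5387761605271040628561804057797404619 -3993263845256203501540737024*sqrt(6) /5387761605271040628561804057797404619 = -0.00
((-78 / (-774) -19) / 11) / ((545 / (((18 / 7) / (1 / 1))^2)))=-263304 / 12631465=-0.02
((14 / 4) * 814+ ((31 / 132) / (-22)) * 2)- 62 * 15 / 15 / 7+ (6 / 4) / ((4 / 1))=57741613 / 20328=2840.50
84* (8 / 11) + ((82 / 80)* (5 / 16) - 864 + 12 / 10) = -5641777 / 7040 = -801.39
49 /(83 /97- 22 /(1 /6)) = -4753 /12721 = -0.37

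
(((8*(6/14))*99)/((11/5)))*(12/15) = 864/7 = 123.43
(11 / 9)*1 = 11 / 9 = 1.22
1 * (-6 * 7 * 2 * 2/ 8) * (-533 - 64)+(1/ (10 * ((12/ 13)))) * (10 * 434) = 78043/ 6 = 13007.17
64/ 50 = 32/ 25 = 1.28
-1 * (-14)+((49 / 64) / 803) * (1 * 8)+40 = 54.01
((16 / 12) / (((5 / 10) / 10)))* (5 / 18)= 200 / 27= 7.41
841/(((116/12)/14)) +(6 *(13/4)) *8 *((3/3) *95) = 16038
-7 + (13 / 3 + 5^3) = 367 / 3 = 122.33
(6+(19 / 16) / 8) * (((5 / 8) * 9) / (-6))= -11805 / 2048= -5.76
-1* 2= -2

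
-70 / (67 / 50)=-3500 / 67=-52.24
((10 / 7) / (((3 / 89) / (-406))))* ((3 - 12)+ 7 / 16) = 1767985 / 12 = 147332.08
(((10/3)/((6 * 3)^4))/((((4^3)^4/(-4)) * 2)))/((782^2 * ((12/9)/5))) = -25/1077019142818627584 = -0.00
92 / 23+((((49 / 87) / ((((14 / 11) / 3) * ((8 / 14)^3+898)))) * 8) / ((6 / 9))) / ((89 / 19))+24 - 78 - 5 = -55.00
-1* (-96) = 96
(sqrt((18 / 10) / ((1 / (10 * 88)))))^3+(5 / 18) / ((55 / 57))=19 / 66+19008 * sqrt(11)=63042.69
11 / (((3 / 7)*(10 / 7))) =539 / 30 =17.97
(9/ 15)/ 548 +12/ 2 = 6.00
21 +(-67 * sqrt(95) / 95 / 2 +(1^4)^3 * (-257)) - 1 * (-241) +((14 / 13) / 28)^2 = 3381 / 676 - 67 * sqrt(95) / 190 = 1.56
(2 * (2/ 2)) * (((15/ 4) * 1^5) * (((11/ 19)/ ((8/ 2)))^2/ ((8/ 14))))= 0.27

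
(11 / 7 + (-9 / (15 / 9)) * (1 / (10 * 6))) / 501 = 1037 / 350700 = 0.00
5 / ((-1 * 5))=-1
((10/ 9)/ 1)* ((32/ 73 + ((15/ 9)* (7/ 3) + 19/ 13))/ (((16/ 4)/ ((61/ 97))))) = 7539905/ 7456293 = 1.01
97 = 97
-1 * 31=-31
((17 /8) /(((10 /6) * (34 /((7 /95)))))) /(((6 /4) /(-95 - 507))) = -2107 /1900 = -1.11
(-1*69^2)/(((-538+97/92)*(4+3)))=438012/345793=1.27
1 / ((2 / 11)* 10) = 11 / 20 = 0.55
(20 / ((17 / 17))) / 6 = 10 / 3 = 3.33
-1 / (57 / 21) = -0.37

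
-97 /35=-2.77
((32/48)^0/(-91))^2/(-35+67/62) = -62/17414943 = -0.00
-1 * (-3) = 3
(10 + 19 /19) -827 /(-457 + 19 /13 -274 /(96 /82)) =2624663 /215149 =12.20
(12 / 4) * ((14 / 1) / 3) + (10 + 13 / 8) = 205 / 8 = 25.62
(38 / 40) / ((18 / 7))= 133 / 360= 0.37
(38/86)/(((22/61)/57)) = 66063/946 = 69.83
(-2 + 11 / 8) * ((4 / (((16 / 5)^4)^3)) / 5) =-244140625 / 562949953421312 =-0.00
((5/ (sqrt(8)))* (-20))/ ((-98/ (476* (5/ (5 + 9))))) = 2125* sqrt(2)/ 49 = 61.33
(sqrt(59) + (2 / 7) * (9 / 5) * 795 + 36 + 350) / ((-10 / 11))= -30602 / 35 - 11 * sqrt(59) / 10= -882.79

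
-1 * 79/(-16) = 79/16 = 4.94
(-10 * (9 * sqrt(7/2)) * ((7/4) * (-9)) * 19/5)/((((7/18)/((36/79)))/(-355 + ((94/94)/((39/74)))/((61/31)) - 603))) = -189214743528 * sqrt(14)/62647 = -11301047.82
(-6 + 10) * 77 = 308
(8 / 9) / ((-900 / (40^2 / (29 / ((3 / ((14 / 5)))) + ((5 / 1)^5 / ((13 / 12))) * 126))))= -4160 / 956883753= -0.00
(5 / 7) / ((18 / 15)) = 25 / 42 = 0.60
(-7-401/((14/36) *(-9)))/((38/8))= 3012/133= 22.65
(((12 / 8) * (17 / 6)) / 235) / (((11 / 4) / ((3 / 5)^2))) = 0.00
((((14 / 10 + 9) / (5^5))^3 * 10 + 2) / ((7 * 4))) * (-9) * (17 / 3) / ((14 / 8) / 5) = -77819838560766 / 7476806640625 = -10.41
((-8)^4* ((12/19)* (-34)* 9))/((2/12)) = -90243072/19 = -4749635.37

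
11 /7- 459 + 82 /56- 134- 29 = -17331 /28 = -618.96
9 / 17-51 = -858 / 17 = -50.47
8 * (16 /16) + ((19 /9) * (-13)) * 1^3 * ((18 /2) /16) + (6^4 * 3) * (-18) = -1119863 /16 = -69991.44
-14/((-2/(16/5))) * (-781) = -87472/5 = -17494.40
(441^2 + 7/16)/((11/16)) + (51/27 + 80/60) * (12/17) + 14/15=793493263/2805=282885.30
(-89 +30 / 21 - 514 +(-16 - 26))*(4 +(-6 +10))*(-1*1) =36040 / 7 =5148.57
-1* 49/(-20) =49/20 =2.45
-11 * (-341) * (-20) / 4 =-18755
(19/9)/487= 19/4383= 0.00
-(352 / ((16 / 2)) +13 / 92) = -4061 / 92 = -44.14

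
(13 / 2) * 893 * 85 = 986765 / 2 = 493382.50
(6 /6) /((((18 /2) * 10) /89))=89 /90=0.99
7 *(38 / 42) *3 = 19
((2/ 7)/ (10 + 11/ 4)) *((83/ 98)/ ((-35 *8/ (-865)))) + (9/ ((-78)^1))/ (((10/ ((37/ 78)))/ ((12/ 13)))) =0.05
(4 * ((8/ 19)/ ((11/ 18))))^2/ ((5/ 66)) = 1990656/ 19855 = 100.26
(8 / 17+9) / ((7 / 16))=368 / 17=21.65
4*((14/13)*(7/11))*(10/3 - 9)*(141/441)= -6392/1287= -4.97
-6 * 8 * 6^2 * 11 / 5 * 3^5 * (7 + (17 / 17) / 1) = -36951552 / 5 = -7390310.40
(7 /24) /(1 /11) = 77 /24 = 3.21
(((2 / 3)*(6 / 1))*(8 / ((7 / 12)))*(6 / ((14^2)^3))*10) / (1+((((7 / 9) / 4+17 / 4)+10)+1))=810 / 30471091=0.00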